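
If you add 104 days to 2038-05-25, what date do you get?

May has 31 days: +7 → Jun 1, 2038 (97 left).
Jun has 30 days: +30 → Jul 1, 2038 (67 left).
Jul has 31 days: +31 → Aug 1, 2038 (36 left).
Aug has 31 days: +31 → Sep 1, 2038 (5 left).
+5 → Sep 6, 2038.

September 6, 2038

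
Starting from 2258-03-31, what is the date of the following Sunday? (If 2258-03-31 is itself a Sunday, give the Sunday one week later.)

Mar 31, 2258 is a Wednesday.
From Wednesday to the next Sunday is 4 days.
Mar 31, 2258 + 4 = Apr 4, 2258.

April 4, 2258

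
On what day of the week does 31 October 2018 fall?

Wednesday

January 1, 2018 is a Monday.
Jan 1, 2018 → Feb 1, 2018: 31 days (January has 31).
Feb 1, 2018 → Mar 1, 2018: 28 days (February has 28).
Mar 1, 2018 → Apr 1, 2018: 31 days (March has 31).
Apr 1, 2018 → May 1, 2018: 30 days (April has 30).
May 1, 2018 → Jun 1, 2018: 31 days (May has 31).
Jun 1, 2018 → Jul 1, 2018: 30 days (June has 30).
Jul 1, 2018 → Aug 1, 2018: 31 days (July has 31).
Aug 1, 2018 → Sep 1, 2018: 31 days (August has 31).
Sep 1, 2018 → Oct 1, 2018: 30 days (September has 30).
Oct 1, 2018 → Oct 31, 2018: 30 days.
Total: 303 days.
303 mod 7 = 2, so Monday + 2 = Wednesday.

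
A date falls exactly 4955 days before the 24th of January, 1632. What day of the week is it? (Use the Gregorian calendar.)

Sunday

Jan 24, 1632 is a Saturday.
4955 mod 7 = 6, so 4955 days before a Saturday is Saturday − 6 = Sunday.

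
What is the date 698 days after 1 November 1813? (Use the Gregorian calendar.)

September 30, 1815

+365 (one year) → Nov 1, 1814 (333 left).
Nov has 30 days: +30 → Dec 1, 1814 (303 left).
Dec has 31 days: +31 → Jan 1, 1815 (272 left).
Jan has 31 days: +31 → Feb 1, 1815 (241 left).
Feb has 28 days: +28 → Mar 1, 1815 (213 left).
Mar has 31 days: +31 → Apr 1, 1815 (182 left).
Apr has 30 days: +30 → May 1, 1815 (152 left).
May has 31 days: +31 → Jun 1, 1815 (121 left).
Jun has 30 days: +30 → Jul 1, 1815 (91 left).
Jul has 31 days: +31 → Aug 1, 1815 (60 left).
Aug has 31 days: +31 → Sep 1, 1815 (29 left).
+29 → Sep 30, 1815.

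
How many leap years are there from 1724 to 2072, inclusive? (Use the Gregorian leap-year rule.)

86

Multiples of 4 in [1724,2072]: 88.
Of those, multiples of 100: 3 (not leap unless ÷400).
Multiples of 400: 1.
Leap years = 88 − 3 + 1 = 86.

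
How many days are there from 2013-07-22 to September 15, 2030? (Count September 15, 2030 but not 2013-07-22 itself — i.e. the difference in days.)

6264

Jul 22, 2013 → Jul 22, 2014: 365 days.
Jul 22, 2014 → Jul 22, 2015: 365 days.
Jul 22, 2015 → Jul 22, 2016: 366 days (Feb 29, 2016 is in that span).
Jul 22, 2016 → Jul 22, 2017: 365 days.
Jul 22, 2017 → Jul 22, 2018: 365 days.
Jul 22, 2018 → Jul 22, 2019: 365 days.
Jul 22, 2019 → Jul 22, 2020: 366 days (Feb 29, 2020 is in that span).
Jul 22, 2020 → Jul 22, 2021: 365 days.
Jul 22, 2021 → Jul 22, 2022: 365 days.
Jul 22, 2022 → Jul 22, 2023: 365 days.
Jul 22, 2023 → Jul 22, 2024: 366 days (Feb 29, 2024 is in that span).
Jul 22, 2024 → Jul 22, 2025: 365 days.
Jul 22, 2025 → Jul 22, 2026: 365 days.
Jul 22, 2026 → Jul 22, 2027: 365 days.
Jul 22, 2027 → Jul 22, 2028: 366 days (Feb 29, 2028 is in that span).
Jul 22, 2028 → Jul 22, 2029: 365 days.
Jul 22, 2029 → Jul 22, 2030: 365 days.
Jul 22, 2030 → Aug 22, 2030: 31 days (July has 31).
Aug 22, 2030 → Sep 15, 2030: 24 days.
Total: 6264 days.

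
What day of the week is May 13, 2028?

Doomsday rule: the anchor day for the 2000s is Tuesday. For year 28: 28÷12 = 2 r 4, and 4÷4 = 1, so 2+4+1 = 7.
Tuesday + 7 ≡ Tuesday — that's 2028's doomsday.
In May the doomsday date is May 9.
May 13 is 4 days after May 9; 4 mod 7 = 4, so Tuesday + 4 = Saturday.

Saturday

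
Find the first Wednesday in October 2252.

October 6, 2252

October 1, 2252 is a Friday.
The first Wednesday is therefore October 6 (5 days later).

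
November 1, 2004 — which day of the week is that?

Doomsday rule: the anchor day for the 2000s is Tuesday. For year 04: 4÷12 = 0 r 4, and 4÷4 = 1, so 0+4+1 = 5.
Tuesday + 5 ≡ Sunday — that's 2004's doomsday.
In November the doomsday date is Nov 7.
Nov 1 is 6 days before Nov 7; 6 mod 7 = 6, so Sunday − 6 = Monday.

Monday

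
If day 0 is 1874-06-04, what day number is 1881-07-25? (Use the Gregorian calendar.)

Jun 4, 1874 → Jun 4, 1875: 365 days.
Jun 4, 1875 → Jun 4, 1876: 366 days (Feb 29, 1876 is in that span).
Jun 4, 1876 → Jun 4, 1877: 365 days.
Jun 4, 1877 → Jun 4, 1878: 365 days.
Jun 4, 1878 → Jun 4, 1879: 365 days.
Jun 4, 1879 → Jun 4, 1880: 366 days (Feb 29, 1880 is in that span).
Jun 4, 1880 → Jun 4, 1881: 365 days.
Jun 4, 1881 → Jul 4, 1881: 30 days (June has 30).
Jul 4, 1881 → Jul 25, 1881: 21 days.
Total: 2608 days.

2608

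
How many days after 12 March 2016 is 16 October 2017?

Mar 12, 2016 → Mar 12, 2017: 365 days.
Mar 12, 2017 → Apr 12, 2017: 31 days (March has 31).
Apr 12, 2017 → May 12, 2017: 30 days (April has 30).
May 12, 2017 → Jun 12, 2017: 31 days (May has 31).
Jun 12, 2017 → Jul 12, 2017: 30 days (June has 30).
Jul 12, 2017 → Aug 12, 2017: 31 days (July has 31).
Aug 12, 2017 → Sep 12, 2017: 31 days (August has 31).
Sep 12, 2017 → Oct 12, 2017: 30 days (September has 30).
Oct 12, 2017 → Oct 16, 2017: 4 days.
Total: 583 days.

583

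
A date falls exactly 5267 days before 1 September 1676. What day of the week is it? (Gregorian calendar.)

Sep 1, 1676 is a Tuesday.
5267 mod 7 = 3, so 5267 days before a Tuesday is Tuesday − 3 = Saturday.

Saturday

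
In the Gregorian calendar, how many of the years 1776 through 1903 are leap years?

30

Multiples of 4 in [1776,1903]: 32.
Of those, multiples of 100: 2 (not leap unless ÷400).
Multiples of 400: 0.
Leap years = 32 − 2 + 0 = 30.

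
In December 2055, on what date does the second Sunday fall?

December 12, 2055

December 1, 2055 is a Wednesday.
The first Sunday is therefore December 5 (4 days later).
The second Sunday is 5 + 1×7 = December 12.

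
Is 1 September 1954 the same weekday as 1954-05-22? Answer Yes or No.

No

From May 22, 1954 to Sep 1, 1954 is 102 days.
102 mod 7 = 4, so they are different weekdays.
(May 22, 1954 is a Saturday; Sep 1, 1954 is a Wednesday.)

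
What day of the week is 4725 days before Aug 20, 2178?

Thursday

Aug 20, 2178 is a Thursday.
4725 mod 7 = 0, so 4725 days before a Thursday is Thursday − 0 = Thursday.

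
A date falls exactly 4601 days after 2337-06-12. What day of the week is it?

Jun 12, 2337 is a Saturday.
4601 mod 7 = 2, so 4601 days after a Saturday is Saturday + 2 = Monday.

Monday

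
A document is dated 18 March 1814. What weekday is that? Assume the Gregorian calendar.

Friday

Doomsday rule: the anchor day for the 1800s is Friday. For year 14: 14÷12 = 1 r 2, and 2÷4 = 0, so 1+2+0 = 3.
Friday + 3 ≡ Monday — that's 1814's doomsday.
In March the doomsday date is Mar 14.
Mar 18 is 4 days after Mar 14; 4 mod 7 = 4, so Monday + 4 = Friday.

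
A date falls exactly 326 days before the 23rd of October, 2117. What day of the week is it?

Tuesday

Oct 23, 2117 is a Saturday.
326 mod 7 = 4, so 326 days before a Saturday is Saturday − 4 = Tuesday.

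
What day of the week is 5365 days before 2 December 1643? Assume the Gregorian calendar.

First find the weekday of Dec 2, 1643. Doomsday rule: the anchor day for the 1600s is Tuesday. For year 43: 43÷12 = 3 r 7, and 7÷4 = 1, so 3+7+1 = 11.
Tuesday + 11 ≡ Saturday — that's 1643's doomsday.
In December the doomsday date is Dec 12.
Dec 2 is 10 days before Dec 12; 10 mod 7 = 3, so Saturday − 3 = Wednesday.
5365 mod 7 = 3, so 5365 days before a Wednesday is Wednesday − 3 = Sunday.

Sunday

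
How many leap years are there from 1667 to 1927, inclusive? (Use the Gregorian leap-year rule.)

62

Multiples of 4 in [1667,1927]: 65.
Of those, multiples of 100: 3 (not leap unless ÷400).
Multiples of 400: 0.
Leap years = 65 − 3 + 0 = 62.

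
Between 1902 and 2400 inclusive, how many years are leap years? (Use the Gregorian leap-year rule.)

Multiples of 4 in [1902,2400]: 125.
Of those, multiples of 100: 5 (not leap unless ÷400).
Multiples of 400: 2.
Leap years = 125 − 5 + 2 = 122.

122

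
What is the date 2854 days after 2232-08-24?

+365 (one year) → Aug 24, 2233 (2489 left).
+365 (one year) → Aug 24, 2234 (2124 left).
+365 (one year) → Aug 24, 2235 (1759 left).
+366 (one year; includes Feb 29, 2236) → Aug 24, 2236 (1393 left).
+365 (one year) → Aug 24, 2237 (1028 left).
+365 (one year) → Aug 24, 2238 (663 left).
+365 (one year) → Aug 24, 2239 (298 left).
Aug has 31 days: +8 → Sep 1, 2239 (290 left).
Sep has 30 days: +30 → Oct 1, 2239 (260 left).
Oct has 31 days: +31 → Nov 1, 2239 (229 left).
Nov has 30 days: +30 → Dec 1, 2239 (199 left).
Dec has 31 days: +31 → Jan 1, 2240 (168 left).
Jan has 31 days: +31 → Feb 1, 2240 (137 left).
Feb has 29 days: +29 → Mar 1, 2240 (108 left).
Mar has 31 days: +31 → Apr 1, 2240 (77 left).
Apr has 30 days: +30 → May 1, 2240 (47 left).
May has 31 days: +31 → Jun 1, 2240 (16 left).
+16 → Jun 17, 2240.

June 17, 2240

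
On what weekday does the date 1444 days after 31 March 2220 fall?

Mar 31, 2220 is a Friday.
1444 mod 7 = 2, so 1444 days after a Friday is Friday + 2 = Sunday.

Sunday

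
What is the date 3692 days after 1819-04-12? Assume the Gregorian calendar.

May 21, 1829

+366 (one year; includes Feb 29, 1820) → Apr 12, 1820 (3326 left).
+365 (one year) → Apr 12, 1821 (2961 left).
+365 (one year) → Apr 12, 1822 (2596 left).
+365 (one year) → Apr 12, 1823 (2231 left).
+366 (one year; includes Feb 29, 1824) → Apr 12, 1824 (1865 left).
+365 (one year) → Apr 12, 1825 (1500 left).
+365 (one year) → Apr 12, 1826 (1135 left).
+365 (one year) → Apr 12, 1827 (770 left).
+366 (one year; includes Feb 29, 1828) → Apr 12, 1828 (404 left).
+365 (one year) → Apr 12, 1829 (39 left).
Apr has 30 days: +19 → May 1, 1829 (20 left).
+20 → May 21, 1829.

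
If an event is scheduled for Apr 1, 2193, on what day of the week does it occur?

Monday

Doomsday rule: the anchor day for the 2100s is Sunday. For year 93: 93÷12 = 7 r 9, and 9÷4 = 2, so 7+9+2 = 18.
Sunday + 18 ≡ Thursday — that's 2193's doomsday.
In April the doomsday date is Apr 4.
Apr 1 is 3 days before Apr 4; 3 mod 7 = 3, so Thursday − 3 = Monday.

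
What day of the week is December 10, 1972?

January 1, 1972 is a Saturday.
Jan 1, 1972 → Feb 1, 1972: 31 days (January has 31).
Feb 1, 1972 → Mar 1, 1972: 29 days (February has 29).
Mar 1, 1972 → Apr 1, 1972: 31 days (March has 31).
Apr 1, 1972 → May 1, 1972: 30 days (April has 30).
May 1, 1972 → Jun 1, 1972: 31 days (May has 31).
Jun 1, 1972 → Jul 1, 1972: 30 days (June has 30).
Jul 1, 1972 → Aug 1, 1972: 31 days (July has 31).
Aug 1, 1972 → Sep 1, 1972: 31 days (August has 31).
Sep 1, 1972 → Oct 1, 1972: 30 days (September has 30).
Oct 1, 1972 → Nov 1, 1972: 31 days (October has 31).
Nov 1, 1972 → Dec 1, 1972: 30 days (November has 30).
Dec 1, 1972 → Dec 10, 1972: 9 days.
Total: 344 days.
344 mod 7 = 1, so Saturday + 1 = Sunday.

Sunday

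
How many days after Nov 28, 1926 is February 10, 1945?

Nov 28, 1926 → Nov 28, 1927: 365 days.
Nov 28, 1927 → Nov 28, 1928: 366 days (Feb 29, 1928 is in that span).
Nov 28, 1928 → Nov 28, 1929: 365 days.
Nov 28, 1929 → Nov 28, 1930: 365 days.
Nov 28, 1930 → Nov 28, 1931: 365 days.
Nov 28, 1931 → Nov 28, 1932: 366 days (Feb 29, 1932 is in that span).
Nov 28, 1932 → Nov 28, 1933: 365 days.
Nov 28, 1933 → Nov 28, 1934: 365 days.
Nov 28, 1934 → Nov 28, 1935: 365 days.
Nov 28, 1935 → Nov 28, 1936: 366 days (Feb 29, 1936 is in that span).
Nov 28, 1936 → Nov 28, 1937: 365 days.
Nov 28, 1937 → Nov 28, 1938: 365 days.
Nov 28, 1938 → Nov 28, 1939: 365 days.
Nov 28, 1939 → Nov 28, 1940: 366 days (Feb 29, 1940 is in that span).
Nov 28, 1940 → Nov 28, 1941: 365 days.
Nov 28, 1941 → Nov 28, 1942: 365 days.
Nov 28, 1942 → Nov 28, 1943: 365 days.
Nov 28, 1943 → Nov 28, 1944: 366 days (Feb 29, 1944 is in that span).
Nov 28, 1944 → Dec 28, 1944: 30 days (November has 30).
Dec 28, 1944 → Jan 28, 1945: 31 days (December has 31).
Jan 28, 1945 → Feb 10, 1945: 13 days.
Total: 6649 days.

6649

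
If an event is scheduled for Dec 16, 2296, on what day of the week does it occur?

Doomsday rule: the anchor day for the 2200s is Friday. For year 96: 96÷12 = 8 r 0, and 0÷4 = 0, so 8+0+0 = 8.
Friday + 8 ≡ Saturday — that's 2296's doomsday.
In December the doomsday date is Dec 12.
Dec 16 is 4 days after Dec 12; 4 mod 7 = 4, so Saturday + 4 = Wednesday.

Wednesday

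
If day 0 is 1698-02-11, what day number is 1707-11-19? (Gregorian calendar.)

3567

Feb 11, 1698 → Feb 11, 1699: 365 days.
Feb 11, 1699 → Feb 11, 1700: 365 days.
Feb 11, 1700 → Feb 11, 1701: 365 days.
Feb 11, 1701 → Feb 11, 1702: 365 days.
Feb 11, 1702 → Feb 11, 1703: 365 days.
Feb 11, 1703 → Feb 11, 1704: 365 days.
Feb 11, 1704 → Feb 11, 1705: 366 days (Feb 29, 1704 is in that span).
Feb 11, 1705 → Feb 11, 1706: 365 days.
Feb 11, 1706 → Feb 11, 1707: 365 days.
Feb 11, 1707 → Mar 11, 1707: 28 days (February has 28).
Mar 11, 1707 → Apr 11, 1707: 31 days (March has 31).
Apr 11, 1707 → May 11, 1707: 30 days (April has 30).
May 11, 1707 → Jun 11, 1707: 31 days (May has 31).
Jun 11, 1707 → Jul 11, 1707: 30 days (June has 30).
Jul 11, 1707 → Aug 11, 1707: 31 days (July has 31).
Aug 11, 1707 → Sep 11, 1707: 31 days (August has 31).
Sep 11, 1707 → Oct 11, 1707: 30 days (September has 30).
Oct 11, 1707 → Nov 11, 1707: 31 days (October has 31).
Nov 11, 1707 → Nov 19, 1707: 8 days.
Total: 3567 days.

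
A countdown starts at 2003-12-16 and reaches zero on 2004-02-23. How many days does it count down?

Dec 16, 2003 → Jan 16, 2004: 31 days (December has 31).
Jan 16, 2004 → Feb 16, 2004: 31 days (January has 31).
Feb 16, 2004 → Feb 23, 2004: 7 days.
Total: 69 days.

69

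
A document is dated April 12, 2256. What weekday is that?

Doomsday rule: the anchor day for the 2200s is Friday. For year 56: 56÷12 = 4 r 8, and 8÷4 = 2, so 4+8+2 = 14.
Friday + 14 ≡ Friday — that's 2256's doomsday.
In April the doomsday date is Apr 4.
Apr 12 is 8 days after Apr 4; 8 mod 7 = 1, so Friday + 1 = Saturday.

Saturday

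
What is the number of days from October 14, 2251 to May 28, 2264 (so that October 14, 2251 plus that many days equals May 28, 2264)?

Oct 14, 2251 → Oct 14, 2252: 366 days (Feb 29, 2252 is in that span).
Oct 14, 2252 → Oct 14, 2253: 365 days.
Oct 14, 2253 → Oct 14, 2254: 365 days.
Oct 14, 2254 → Oct 14, 2255: 365 days.
Oct 14, 2255 → Oct 14, 2256: 366 days (Feb 29, 2256 is in that span).
Oct 14, 2256 → Oct 14, 2257: 365 days.
Oct 14, 2257 → Oct 14, 2258: 365 days.
Oct 14, 2258 → Oct 14, 2259: 365 days.
Oct 14, 2259 → Oct 14, 2260: 366 days (Feb 29, 2260 is in that span).
Oct 14, 2260 → Oct 14, 2261: 365 days.
Oct 14, 2261 → Oct 14, 2262: 365 days.
Oct 14, 2262 → Oct 14, 2263: 365 days.
Oct 14, 2263 → Nov 14, 2263: 31 days (October has 31).
Nov 14, 2263 → Dec 14, 2263: 30 days (November has 30).
Dec 14, 2263 → Jan 14, 2264: 31 days (December has 31).
Jan 14, 2264 → Feb 14, 2264: 31 days (January has 31).
Feb 14, 2264 → Mar 14, 2264: 29 days (February has 29).
Mar 14, 2264 → Apr 14, 2264: 31 days (March has 31).
Apr 14, 2264 → May 14, 2264: 30 days (April has 30).
May 14, 2264 → May 28, 2264: 14 days.
Total: 4610 days.

4610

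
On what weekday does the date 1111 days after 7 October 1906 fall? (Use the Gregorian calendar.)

Friday

First find the weekday of Oct 7, 1906. Doomsday rule: the anchor day for the 1900s is Wednesday. For year 06: 6÷12 = 0 r 6, and 6÷4 = 1, so 0+6+1 = 7.
Wednesday + 7 ≡ Wednesday — that's 1906's doomsday.
In October the doomsday date is Oct 10.
Oct 7 is 3 days before Oct 10; 3 mod 7 = 3, so Wednesday − 3 = Sunday.
1111 mod 7 = 5, so 1111 days after a Sunday is Sunday + 5 = Friday.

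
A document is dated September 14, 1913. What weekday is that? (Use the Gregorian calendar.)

Sunday

Doomsday rule: the anchor day for the 1900s is Wednesday. For year 13: 13÷12 = 1 r 1, and 1÷4 = 0, so 1+1+0 = 2.
Wednesday + 2 ≡ Friday — that's 1913's doomsday.
In September the doomsday date is Sep 5.
Sep 14 is 9 days after Sep 5; 9 mod 7 = 2, so Friday + 2 = Sunday.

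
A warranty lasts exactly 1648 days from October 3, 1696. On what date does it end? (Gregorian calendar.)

+365 (one year) → Oct 3, 1697 (1283 left).
+365 (one year) → Oct 3, 1698 (918 left).
+365 (one year) → Oct 3, 1699 (553 left).
+365 (one year) → Oct 3, 1700 (188 left).
Oct has 31 days: +29 → Nov 1, 1700 (159 left).
Nov has 30 days: +30 → Dec 1, 1700 (129 left).
Dec has 31 days: +31 → Jan 1, 1701 (98 left).
Jan has 31 days: +31 → Feb 1, 1701 (67 left).
Feb has 28 days: +28 → Mar 1, 1701 (39 left).
Mar has 31 days: +31 → Apr 1, 1701 (8 left).
+8 → Apr 9, 1701.

April 9, 1701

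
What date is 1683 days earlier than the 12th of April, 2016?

−366 (one year; includes Feb 29, 2016) → Apr 12, 2015 (1317 left).
−365 (one year) → Apr 12, 2014 (952 left).
−365 (one year) → Apr 12, 2013 (587 left).
−365 (one year) → Apr 12, 2012 (222 left).
−12 → Mar 31, 2012 (end of Mar, 31 days; 210 left).
−31 → Feb 29, 2012 (end of Feb, 29 days; 179 left).
−29 → Jan 31, 2012 (end of Jan, 31 days; 150 left).
−31 → Dec 31, 2011 (end of Dec, 31 days; 119 left).
−31 → Nov 30, 2011 (end of Nov, 30 days; 88 left).
−30 → Oct 31, 2011 (end of Oct, 31 days; 58 left).
−31 → Sep 30, 2011 (end of Sep, 30 days; 27 left).
−27 → Sep 3, 2011.

September 3, 2011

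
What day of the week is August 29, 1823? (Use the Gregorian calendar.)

Doomsday rule: the anchor day for the 1800s is Friday. For year 23: 23÷12 = 1 r 11, and 11÷4 = 2, so 1+11+2 = 14.
Friday + 14 ≡ Friday — that's 1823's doomsday.
In August the doomsday date is Aug 8.
Aug 29 is 21 days after Aug 8; 21 mod 7 = 0, so Friday + 0 = Friday.

Friday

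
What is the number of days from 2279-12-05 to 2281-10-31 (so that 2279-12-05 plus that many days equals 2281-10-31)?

Dec 5, 2279 → Dec 5, 2280: 366 days (Feb 29, 2280 is in that span).
Dec 5, 2280 → Jan 5, 2281: 31 days (December has 31).
Jan 5, 2281 → Feb 5, 2281: 31 days (January has 31).
Feb 5, 2281 → Mar 5, 2281: 28 days (February has 28).
Mar 5, 2281 → Apr 5, 2281: 31 days (March has 31).
Apr 5, 2281 → May 5, 2281: 30 days (April has 30).
May 5, 2281 → Jun 5, 2281: 31 days (May has 31).
Jun 5, 2281 → Jul 5, 2281: 30 days (June has 30).
Jul 5, 2281 → Aug 5, 2281: 31 days (July has 31).
Aug 5, 2281 → Sep 5, 2281: 31 days (August has 31).
Sep 5, 2281 → Oct 5, 2281: 30 days (September has 30).
Oct 5, 2281 → Oct 31, 2281: 26 days.
Total: 696 days.

696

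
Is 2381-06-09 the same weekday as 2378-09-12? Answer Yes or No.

From Sep 12, 2378 to Jun 9, 2381 is 1001 days.
1001 mod 7 = 0, so they are the same weekday.
(Sep 12, 2378 is a Tuesday; Jun 9, 2381 is a Tuesday.)

Yes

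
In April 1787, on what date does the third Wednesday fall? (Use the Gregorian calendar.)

April 1, 1787 is a Sunday.
The first Wednesday is therefore April 4 (3 days later).
The third Wednesday is 4 + 2×7 = April 18.

April 18, 1787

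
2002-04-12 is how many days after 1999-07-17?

Jul 17, 1999 → Jul 17, 2000: 366 days (Feb 29, 2000 is in that span).
Jul 17, 2000 → Jul 17, 2001: 365 days.
Jul 17, 2001 → Aug 17, 2001: 31 days (July has 31).
Aug 17, 2001 → Sep 17, 2001: 31 days (August has 31).
Sep 17, 2001 → Oct 17, 2001: 30 days (September has 30).
Oct 17, 2001 → Nov 17, 2001: 31 days (October has 31).
Nov 17, 2001 → Dec 17, 2001: 30 days (November has 30).
Dec 17, 2001 → Jan 17, 2002: 31 days (December has 31).
Jan 17, 2002 → Feb 17, 2002: 31 days (January has 31).
Feb 17, 2002 → Mar 17, 2002: 28 days (February has 28).
Mar 17, 2002 → Apr 12, 2002: 26 days.
Total: 1000 days.

1000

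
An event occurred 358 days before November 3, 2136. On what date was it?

−3 → Oct 31, 2136 (end of Oct, 31 days; 355 left).
−31 → Sep 30, 2136 (end of Sep, 30 days; 324 left).
−30 → Aug 31, 2136 (end of Aug, 31 days; 294 left).
−31 → Jul 31, 2136 (end of Jul, 31 days; 263 left).
−31 → Jun 30, 2136 (end of Jun, 30 days; 232 left).
−30 → May 31, 2136 (end of May, 31 days; 202 left).
−31 → Apr 30, 2136 (end of Apr, 30 days; 171 left).
−30 → Mar 31, 2136 (end of Mar, 31 days; 141 left).
−31 → Feb 29, 2136 (end of Feb, 29 days; 110 left).
−29 → Jan 31, 2136 (end of Jan, 31 days; 81 left).
−31 → Dec 31, 2135 (end of Dec, 31 days; 50 left).
−31 → Nov 30, 2135 (end of Nov, 30 days; 19 left).
−19 → Nov 11, 2135.

November 11, 2135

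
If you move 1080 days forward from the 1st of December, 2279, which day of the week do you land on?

Wednesday

First find the weekday of Dec 1, 2279. Doomsday rule: the anchor day for the 2200s is Friday. For year 79: 79÷12 = 6 r 7, and 7÷4 = 1, so 6+7+1 = 14.
Friday + 14 ≡ Friday — that's 2279's doomsday.
In December the doomsday date is Dec 12.
Dec 1 is 11 days before Dec 12; 11 mod 7 = 4, so Friday − 4 = Monday.
1080 mod 7 = 2, so 1080 days after a Monday is Monday + 2 = Wednesday.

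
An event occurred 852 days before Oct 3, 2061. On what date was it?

−365 (one year) → Oct 3, 2060 (487 left).
−366 (one year; includes Feb 29, 2060) → Oct 3, 2059 (121 left).
−3 → Sep 30, 2059 (end of Sep, 30 days; 118 left).
−30 → Aug 31, 2059 (end of Aug, 31 days; 88 left).
−31 → Jul 31, 2059 (end of Jul, 31 days; 57 left).
−31 → Jun 30, 2059 (end of Jun, 30 days; 26 left).
−26 → Jun 4, 2059.

June 4, 2059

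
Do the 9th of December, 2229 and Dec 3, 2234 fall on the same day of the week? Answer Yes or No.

From Dec 9, 2229 to Dec 3, 2234 is 1820 days.
1820 mod 7 = 0, so they are the same weekday.
(Dec 9, 2229 is a Wednesday; Dec 3, 2234 is a Wednesday.)

Yes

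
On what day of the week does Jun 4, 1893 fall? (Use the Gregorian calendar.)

Doomsday rule: the anchor day for the 1800s is Friday. For year 93: 93÷12 = 7 r 9, and 9÷4 = 2, so 7+9+2 = 18.
Friday + 18 ≡ Tuesday — that's 1893's doomsday.
In June the doomsday date is Jun 6.
Jun 4 is 2 days before Jun 6; 2 mod 7 = 2, so Tuesday − 2 = Sunday.

Sunday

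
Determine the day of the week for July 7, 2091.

Saturday

Doomsday rule: the anchor day for the 2000s is Tuesday. For year 91: 91÷12 = 7 r 7, and 7÷4 = 1, so 7+7+1 = 15.
Tuesday + 15 ≡ Wednesday — that's 2091's doomsday.
In July the doomsday date is Jul 11.
Jul 7 is 4 days before Jul 11; 4 mod 7 = 4, so Wednesday − 4 = Saturday.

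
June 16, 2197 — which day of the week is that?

January 1, 2197 is a Sunday.
Jan 1, 2197 → Feb 1, 2197: 31 days (January has 31).
Feb 1, 2197 → Mar 1, 2197: 28 days (February has 28).
Mar 1, 2197 → Apr 1, 2197: 31 days (March has 31).
Apr 1, 2197 → May 1, 2197: 30 days (April has 30).
May 1, 2197 → Jun 1, 2197: 31 days (May has 31).
Jun 1, 2197 → Jun 16, 2197: 15 days.
Total: 166 days.
166 mod 7 = 5, so Sunday + 5 = Friday.

Friday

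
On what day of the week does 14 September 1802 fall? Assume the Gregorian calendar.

Doomsday rule: the anchor day for the 1800s is Friday. For year 02: 2÷12 = 0 r 2, and 2÷4 = 0, so 0+2+0 = 2.
Friday + 2 ≡ Sunday — that's 1802's doomsday.
In September the doomsday date is Sep 5.
Sep 14 is 9 days after Sep 5; 9 mod 7 = 2, so Sunday + 2 = Tuesday.

Tuesday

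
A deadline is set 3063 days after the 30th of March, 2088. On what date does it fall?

August 18, 2096

+365 (one year) → Mar 30, 2089 (2698 left).
+365 (one year) → Mar 30, 2090 (2333 left).
+365 (one year) → Mar 30, 2091 (1968 left).
+366 (one year; includes Feb 29, 2092) → Mar 30, 2092 (1602 left).
+365 (one year) → Mar 30, 2093 (1237 left).
+365 (one year) → Mar 30, 2094 (872 left).
+365 (one year) → Mar 30, 2095 (507 left).
+366 (one year; includes Feb 29, 2096) → Mar 30, 2096 (141 left).
Mar has 31 days: +2 → Apr 1, 2096 (139 left).
Apr has 30 days: +30 → May 1, 2096 (109 left).
May has 31 days: +31 → Jun 1, 2096 (78 left).
Jun has 30 days: +30 → Jul 1, 2096 (48 left).
Jul has 31 days: +31 → Aug 1, 2096 (17 left).
+17 → Aug 18, 2096.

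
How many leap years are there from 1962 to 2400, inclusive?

Multiples of 4 in [1962,2400]: 110.
Of those, multiples of 100: 5 (not leap unless ÷400).
Multiples of 400: 2.
Leap years = 110 − 5 + 2 = 107.

107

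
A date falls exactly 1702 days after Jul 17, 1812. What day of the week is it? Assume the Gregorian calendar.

Saturday

First find the weekday of Jul 17, 1812. Doomsday rule: the anchor day for the 1800s is Friday. For year 12: 12÷12 = 1 r 0, and 0÷4 = 0, so 1+0+0 = 1.
Friday + 1 ≡ Saturday — that's 1812's doomsday.
In July the doomsday date is Jul 11.
Jul 17 is 6 days after Jul 11; 6 mod 7 = 6, so Saturday + 6 = Friday.
1702 mod 7 = 1, so 1702 days after a Friday is Friday + 1 = Saturday.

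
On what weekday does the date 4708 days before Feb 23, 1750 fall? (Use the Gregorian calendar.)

Thursday

First find the weekday of Feb 23, 1750. Doomsday rule: the anchor day for the 1700s is Sunday. For year 50: 50÷12 = 4 r 2, and 2÷4 = 0, so 4+2+0 = 6.
Sunday + 6 ≡ Saturday — that's 1750's doomsday.
In February the doomsday date is Feb 28 (1750 is not a leap year).
Feb 23 is 5 days before Feb 28; 5 mod 7 = 5, so Saturday − 5 = Monday.
4708 mod 7 = 4, so 4708 days before a Monday is Monday − 4 = Thursday.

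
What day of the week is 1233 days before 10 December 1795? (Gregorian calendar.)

Wednesday

First find the weekday of Dec 10, 1795. Doomsday rule: the anchor day for the 1700s is Sunday. For year 95: 95÷12 = 7 r 11, and 11÷4 = 2, so 7+11+2 = 20.
Sunday + 20 ≡ Saturday — that's 1795's doomsday.
In December the doomsday date is Dec 12.
Dec 10 is 2 days before Dec 12; 2 mod 7 = 2, so Saturday − 2 = Thursday.
1233 mod 7 = 1, so 1233 days before a Thursday is Thursday − 1 = Wednesday.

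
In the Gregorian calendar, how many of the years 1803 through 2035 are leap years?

Multiples of 4 in [1803,2035]: 58.
Of those, multiples of 100: 2 (not leap unless ÷400).
Multiples of 400: 1.
Leap years = 58 − 2 + 1 = 57.

57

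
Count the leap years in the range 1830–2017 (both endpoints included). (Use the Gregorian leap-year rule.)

46

Multiples of 4 in [1830,2017]: 47.
Of those, multiples of 100: 2 (not leap unless ÷400).
Multiples of 400: 1.
Leap years = 47 − 2 + 1 = 46.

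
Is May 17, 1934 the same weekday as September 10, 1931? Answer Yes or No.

Yes

From Sep 10, 1931 to May 17, 1934 is 980 days.
980 mod 7 = 0, so they are the same weekday.
(Sep 10, 1931 is a Thursday; May 17, 1934 is a Thursday.)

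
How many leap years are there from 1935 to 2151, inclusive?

Multiples of 4 in [1935,2151]: 54.
Of those, multiples of 100: 2 (not leap unless ÷400).
Multiples of 400: 1.
Leap years = 54 − 2 + 1 = 53.

53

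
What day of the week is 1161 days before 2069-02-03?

Monday

First find the weekday of Feb 3, 2069. Doomsday rule: the anchor day for the 2000s is Tuesday. For year 69: 69÷12 = 5 r 9, and 9÷4 = 2, so 5+9+2 = 16.
Tuesday + 16 ≡ Thursday — that's 2069's doomsday.
In February the doomsday date is Feb 28 (2069 is not a leap year).
Feb 3 is 25 days before Feb 28; 25 mod 7 = 4, so Thursday − 4 = Sunday.
1161 mod 7 = 6, so 1161 days before a Sunday is Sunday − 6 = Monday.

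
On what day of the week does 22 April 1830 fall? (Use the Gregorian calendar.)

Doomsday rule: the anchor day for the 1800s is Friday. For year 30: 30÷12 = 2 r 6, and 6÷4 = 1, so 2+6+1 = 9.
Friday + 9 ≡ Sunday — that's 1830's doomsday.
In April the doomsday date is Apr 4.
Apr 22 is 18 days after Apr 4; 18 mod 7 = 4, so Sunday + 4 = Thursday.

Thursday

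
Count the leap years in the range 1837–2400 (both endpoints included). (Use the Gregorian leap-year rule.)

137

Multiples of 4 in [1837,2400]: 141.
Of those, multiples of 100: 6 (not leap unless ÷400).
Multiples of 400: 2.
Leap years = 141 − 6 + 2 = 137.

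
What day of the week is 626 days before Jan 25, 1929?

First find the weekday of Jan 25, 1929. Doomsday rule: the anchor day for the 1900s is Wednesday. For year 29: 29÷12 = 2 r 5, and 5÷4 = 1, so 2+5+1 = 8.
Wednesday + 8 ≡ Thursday — that's 1929's doomsday.
In January the doomsday date is Jan 3 (1929 is not a leap year).
Jan 25 is 22 days after Jan 3; 22 mod 7 = 1, so Thursday + 1 = Friday.
626 mod 7 = 3, so 626 days before a Friday is Friday − 3 = Tuesday.

Tuesday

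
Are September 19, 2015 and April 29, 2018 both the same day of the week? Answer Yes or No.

From Sep 19, 2015 to Apr 29, 2018 is 953 days.
953 mod 7 = 1, so they are different weekdays.
(Sep 19, 2015 is a Saturday; Apr 29, 2018 is a Sunday.)

No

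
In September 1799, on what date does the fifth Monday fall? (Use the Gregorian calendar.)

September 1, 1799 is a Sunday.
The first Monday is therefore September 2 (1 days later).
The fifth Monday is 2 + 4×7 = September 30.

September 30, 1799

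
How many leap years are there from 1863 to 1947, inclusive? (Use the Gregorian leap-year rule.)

20

Multiples of 4 in [1863,1947]: 21.
Of those, multiples of 100: 1 (not leap unless ÷400).
Multiples of 400: 0.
Leap years = 21 − 1 + 0 = 20.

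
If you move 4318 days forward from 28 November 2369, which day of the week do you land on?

Thursday

Nov 28, 2369 is a Friday.
4318 mod 7 = 6, so 4318 days after a Friday is Friday + 6 = Thursday.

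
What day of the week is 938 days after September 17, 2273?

Wednesday

First find the weekday of Sep 17, 2273. Doomsday rule: the anchor day for the 2200s is Friday. For year 73: 73÷12 = 6 r 1, and 1÷4 = 0, so 6+1+0 = 7.
Friday + 7 ≡ Friday — that's 2273's doomsday.
In September the doomsday date is Sep 5.
Sep 17 is 12 days after Sep 5; 12 mod 7 = 5, so Friday + 5 = Wednesday.
938 mod 7 = 0, so 938 days after a Wednesday is Wednesday + 0 = Wednesday.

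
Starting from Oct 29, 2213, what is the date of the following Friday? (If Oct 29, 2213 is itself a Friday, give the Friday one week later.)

Oct 29, 2213 is a Friday.
From Friday to the next Friday is 7 days.
Oct 29, 2213 + 7 = Nov 5, 2213.

November 5, 2213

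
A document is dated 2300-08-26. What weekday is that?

Sunday

Doomsday rule: the anchor day for the 2300s is Wednesday. For year 00: 0÷12 = 0 r 0, and 0÷4 = 0, so 0+0+0 = 0.
Wednesday + 0 ≡ Wednesday — that's 2300's doomsday.
In August the doomsday date is Aug 8.
Aug 26 is 18 days after Aug 8; 18 mod 7 = 4, so Wednesday + 4 = Sunday.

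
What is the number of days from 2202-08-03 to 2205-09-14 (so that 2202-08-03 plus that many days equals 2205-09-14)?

1138

Aug 3, 2202 → Aug 3, 2203: 365 days.
Aug 3, 2203 → Aug 3, 2204: 366 days (Feb 29, 2204 is in that span).
Aug 3, 2204 → Aug 3, 2205: 365 days.
Aug 3, 2205 → Sep 3, 2205: 31 days (August has 31).
Sep 3, 2205 → Sep 14, 2205: 11 days.
Total: 1138 days.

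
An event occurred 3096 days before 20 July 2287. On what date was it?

January 27, 2279

−365 (one year) → Jul 20, 2286 (2731 left).
−365 (one year) → Jul 20, 2285 (2366 left).
−365 (one year) → Jul 20, 2284 (2001 left).
−366 (one year; includes Feb 29, 2284) → Jul 20, 2283 (1635 left).
−365 (one year) → Jul 20, 2282 (1270 left).
−365 (one year) → Jul 20, 2281 (905 left).
−365 (one year) → Jul 20, 2280 (540 left).
−366 (one year; includes Feb 29, 2280) → Jul 20, 2279 (174 left).
−20 → Jun 30, 2279 (end of Jun, 30 days; 154 left).
−30 → May 31, 2279 (end of May, 31 days; 124 left).
−31 → Apr 30, 2279 (end of Apr, 30 days; 93 left).
−30 → Mar 31, 2279 (end of Mar, 31 days; 63 left).
−31 → Feb 28, 2279 (end of Feb, 28 days; 32 left).
−28 → Jan 31, 2279 (end of Jan, 31 days; 4 left).
−4 → Jan 27, 2279.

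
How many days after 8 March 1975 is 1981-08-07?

2344

Mar 8, 1975 → Mar 8, 1976: 366 days (Feb 29, 1976 is in that span).
Mar 8, 1976 → Mar 8, 1977: 365 days.
Mar 8, 1977 → Mar 8, 1978: 365 days.
Mar 8, 1978 → Mar 8, 1979: 365 days.
Mar 8, 1979 → Mar 8, 1980: 366 days (Feb 29, 1980 is in that span).
Mar 8, 1980 → Mar 8, 1981: 365 days.
Mar 8, 1981 → Apr 8, 1981: 31 days (March has 31).
Apr 8, 1981 → May 8, 1981: 30 days (April has 30).
May 8, 1981 → Jun 8, 1981: 31 days (May has 31).
Jun 8, 1981 → Jul 8, 1981: 30 days (June has 30).
Jul 8, 1981 → Aug 7, 1981: 30 days.
Total: 2344 days.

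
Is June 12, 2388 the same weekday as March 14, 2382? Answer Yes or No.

From Mar 14, 2382 to Jun 12, 2388 is 2282 days.
2282 mod 7 = 0, so they are the same weekday.
(Mar 14, 2382 is a Sunday; Jun 12, 2388 is a Sunday.)

Yes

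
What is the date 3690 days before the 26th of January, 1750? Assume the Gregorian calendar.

December 20, 1739

−365 (one year) → Jan 26, 1749 (3325 left).
−366 (one year; includes Feb 29, 1748) → Jan 26, 1748 (2959 left).
−365 (one year) → Jan 26, 1747 (2594 left).
−365 (one year) → Jan 26, 1746 (2229 left).
−365 (one year) → Jan 26, 1745 (1864 left).
−366 (one year; includes Feb 29, 1744) → Jan 26, 1744 (1498 left).
−365 (one year) → Jan 26, 1743 (1133 left).
−365 (one year) → Jan 26, 1742 (768 left).
−365 (one year) → Jan 26, 1741 (403 left).
−366 (one year; includes Feb 29, 1740) → Jan 26, 1740 (37 left).
−26 → Dec 31, 1739 (end of Dec, 31 days; 11 left).
−11 → Dec 20, 1739.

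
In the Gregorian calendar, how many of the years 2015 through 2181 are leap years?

Multiples of 4 in [2015,2181]: 42.
Of those, multiples of 100: 1 (not leap unless ÷400).
Multiples of 400: 0.
Leap years = 42 − 1 + 0 = 41.

41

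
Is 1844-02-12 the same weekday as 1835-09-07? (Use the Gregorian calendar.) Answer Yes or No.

Yes

From Sep 7, 1835 to Feb 12, 1844 is 3080 days.
3080 mod 7 = 0, so they are the same weekday.
(Sep 7, 1835 is a Monday; Feb 12, 1844 is a Monday.)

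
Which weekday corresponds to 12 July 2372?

Wednesday

Doomsday rule: the anchor day for the 2300s is Wednesday. For year 72: 72÷12 = 6 r 0, and 0÷4 = 0, so 6+0+0 = 6.
Wednesday + 6 ≡ Tuesday — that's 2372's doomsday.
In July the doomsday date is Jul 11.
Jul 12 is 1 day after Jul 11; 1 mod 7 = 1, so Tuesday + 1 = Wednesday.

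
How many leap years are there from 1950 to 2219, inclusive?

65

Multiples of 4 in [1950,2219]: 67.
Of those, multiples of 100: 3 (not leap unless ÷400).
Multiples of 400: 1.
Leap years = 67 − 3 + 1 = 65.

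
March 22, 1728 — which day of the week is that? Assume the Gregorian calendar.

Monday

Doomsday rule: the anchor day for the 1700s is Sunday. For year 28: 28÷12 = 2 r 4, and 4÷4 = 1, so 2+4+1 = 7.
Sunday + 7 ≡ Sunday — that's 1728's doomsday.
In March the doomsday date is Mar 14.
Mar 22 is 8 days after Mar 14; 8 mod 7 = 1, so Sunday + 1 = Monday.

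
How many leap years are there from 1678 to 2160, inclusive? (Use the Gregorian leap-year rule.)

117

Multiples of 4 in [1678,2160]: 121.
Of those, multiples of 100: 5 (not leap unless ÷400).
Multiples of 400: 1.
Leap years = 121 − 5 + 1 = 117.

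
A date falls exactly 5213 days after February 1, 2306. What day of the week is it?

Tuesday

First find the weekday of Feb 1, 2306. Doomsday rule: the anchor day for the 2300s is Wednesday. For year 06: 6÷12 = 0 r 6, and 6÷4 = 1, so 0+6+1 = 7.
Wednesday + 7 ≡ Wednesday — that's 2306's doomsday.
In February the doomsday date is Feb 28 (2306 is not a leap year).
Feb 1 is 27 days before Feb 28; 27 mod 7 = 6, so Wednesday − 6 = Thursday.
5213 mod 7 = 5, so 5213 days after a Thursday is Thursday + 5 = Tuesday.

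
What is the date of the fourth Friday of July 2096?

July 1, 2096 is a Sunday.
The first Friday is therefore July 6 (5 days later).
The fourth Friday is 6 + 3×7 = July 27.

July 27, 2096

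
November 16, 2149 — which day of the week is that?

Doomsday rule: the anchor day for the 2100s is Sunday. For year 49: 49÷12 = 4 r 1, and 1÷4 = 0, so 4+1+0 = 5.
Sunday + 5 ≡ Friday — that's 2149's doomsday.
In November the doomsday date is Nov 7.
Nov 16 is 9 days after Nov 7; 9 mod 7 = 2, so Friday + 2 = Sunday.

Sunday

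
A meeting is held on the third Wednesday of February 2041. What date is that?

February 1, 2041 is a Friday.
The first Wednesday is therefore February 6 (5 days later).
The third Wednesday is 6 + 2×7 = February 20.

February 20, 2041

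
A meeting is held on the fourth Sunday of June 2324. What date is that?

June 1, 2324 is a Sunday.
The first Sunday is therefore June 1 (same day).
The fourth Sunday is 1 + 3×7 = June 22.

June 22, 2324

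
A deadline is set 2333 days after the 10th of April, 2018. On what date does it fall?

+365 (one year) → Apr 10, 2019 (1968 left).
+366 (one year; includes Feb 29, 2020) → Apr 10, 2020 (1602 left).
+365 (one year) → Apr 10, 2021 (1237 left).
+365 (one year) → Apr 10, 2022 (872 left).
+365 (one year) → Apr 10, 2023 (507 left).
+366 (one year; includes Feb 29, 2024) → Apr 10, 2024 (141 left).
Apr has 30 days: +21 → May 1, 2024 (120 left).
May has 31 days: +31 → Jun 1, 2024 (89 left).
Jun has 30 days: +30 → Jul 1, 2024 (59 left).
Jul has 31 days: +31 → Aug 1, 2024 (28 left).
+28 → Aug 29, 2024.

August 29, 2024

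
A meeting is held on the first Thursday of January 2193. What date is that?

January 3, 2193

January 1, 2193 is a Tuesday.
The first Thursday is therefore January 3 (2 days later).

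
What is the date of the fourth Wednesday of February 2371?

February 1, 2371 is a Monday.
The first Wednesday is therefore February 3 (2 days later).
The fourth Wednesday is 3 + 3×7 = February 24.

February 24, 2371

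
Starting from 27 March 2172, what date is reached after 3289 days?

+365 (one year) → Mar 27, 2173 (2924 left).
+365 (one year) → Mar 27, 2174 (2559 left).
+365 (one year) → Mar 27, 2175 (2194 left).
+366 (one year; includes Feb 29, 2176) → Mar 27, 2176 (1828 left).
+365 (one year) → Mar 27, 2177 (1463 left).
+365 (one year) → Mar 27, 2178 (1098 left).
+365 (one year) → Mar 27, 2179 (733 left).
+366 (one year; includes Feb 29, 2180) → Mar 27, 2180 (367 left).
Mar has 31 days: +5 → Apr 1, 2180 (362 left).
Apr has 30 days: +30 → May 1, 2180 (332 left).
May has 31 days: +31 → Jun 1, 2180 (301 left).
Jun has 30 days: +30 → Jul 1, 2180 (271 left).
Jul has 31 days: +31 → Aug 1, 2180 (240 left).
Aug has 31 days: +31 → Sep 1, 2180 (209 left).
Sep has 30 days: +30 → Oct 1, 2180 (179 left).
Oct has 31 days: +31 → Nov 1, 2180 (148 left).
Nov has 30 days: +30 → Dec 1, 2180 (118 left).
Dec has 31 days: +31 → Jan 1, 2181 (87 left).
Jan has 31 days: +31 → Feb 1, 2181 (56 left).
Feb has 28 days: +28 → Mar 1, 2181 (28 left).
+28 → Mar 29, 2181.

March 29, 2181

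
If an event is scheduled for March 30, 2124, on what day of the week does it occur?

Thursday

Doomsday rule: the anchor day for the 2100s is Sunday. For year 24: 24÷12 = 2 r 0, and 0÷4 = 0, so 2+0+0 = 2.
Sunday + 2 ≡ Tuesday — that's 2124's doomsday.
In March the doomsday date is Mar 14.
Mar 30 is 16 days after Mar 14; 16 mod 7 = 2, so Tuesday + 2 = Thursday.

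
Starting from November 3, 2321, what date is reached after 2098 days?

August 2, 2327

+365 (one year) → Nov 3, 2322 (1733 left).
+365 (one year) → Nov 3, 2323 (1368 left).
+366 (one year; includes Feb 29, 2324) → Nov 3, 2324 (1002 left).
+365 (one year) → Nov 3, 2325 (637 left).
+365 (one year) → Nov 3, 2326 (272 left).
Nov has 30 days: +28 → Dec 1, 2326 (244 left).
Dec has 31 days: +31 → Jan 1, 2327 (213 left).
Jan has 31 days: +31 → Feb 1, 2327 (182 left).
Feb has 28 days: +28 → Mar 1, 2327 (154 left).
Mar has 31 days: +31 → Apr 1, 2327 (123 left).
Apr has 30 days: +30 → May 1, 2327 (93 left).
May has 31 days: +31 → Jun 1, 2327 (62 left).
Jun has 30 days: +30 → Jul 1, 2327 (32 left).
Jul has 31 days: +31 → Aug 1, 2327 (1 left).
+1 → Aug 2, 2327.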